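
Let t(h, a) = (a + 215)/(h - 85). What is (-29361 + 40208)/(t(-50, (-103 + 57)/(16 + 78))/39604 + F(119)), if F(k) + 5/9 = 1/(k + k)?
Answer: -81089997773085/4122110992 ≈ -19672.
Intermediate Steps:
F(k) = -5/9 + 1/(2*k) (F(k) = -5/9 + 1/(k + k) = -5/9 + 1/(2*k))
t(h, a) = (215 + a)/(-85 + h)
(-29361 + 40208)/(t(-50, (-103 + 57)/(16 + 78))/39604 + F(119)) = (-29361 + 40208)/(((215 + (-103 + 57)/(16 + 78))/(-85 - 50))/39604 + (1/18)*(9 - 10*119)/119) = 10847/(((215 - 46/94)/(-135))*(1/39604) + (1/18)*(1/119)*(9 - 1190)) = 10847/(-(215 - 46*1/94)/135*(1/39604) + (1/18)*(1/119)*(-1181)) = 10847/(-(215 - 23/47)/135*(1/39604) - 1181/2142) = 10847/(-1/135*10082/47*(1/39604) - 1181/2142) = 10847/(-10082/6345*1/39604 - 1181/2142) = 10847/(-5041/125643690 - 1181/2142) = 10847/(-4122110992/7475799555) = 10847*(-7475799555/4122110992) = -81089997773085/4122110992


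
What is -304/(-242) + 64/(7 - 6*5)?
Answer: -4248/2783 ≈ -1.5264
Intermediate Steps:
-304/(-242) + 64/(7 - 6*5) = -304*(-1/242) + 64/(7 - 30) = 152/121 + 64/(-23) = 152/121 + 64*(-1/23) = 152/121 - 64/23 = -4248/2783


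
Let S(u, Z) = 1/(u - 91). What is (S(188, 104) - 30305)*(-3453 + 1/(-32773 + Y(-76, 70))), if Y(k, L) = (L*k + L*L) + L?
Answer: 336211157332480/3212931 ≈ 1.0464e+8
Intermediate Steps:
S(u, Z) = 1/(-91 + u)
Y(k, L) = L + L² + L*k (Y(k, L) = (L*k + L²) + L = (L² + L*k) + L = L + L² + L*k)
(S(188, 104) - 30305)*(-3453 + 1/(-32773 + Y(-76, 70))) = (1/(-91 + 188) - 30305)*(-3453 + 1/(-32773 + 70*(1 + 70 - 76))) = (1/97 - 30305)*(-3453 + 1/(-32773 + 70*(-5))) = (1/97 - 30305)*(-3453 + 1/(-32773 - 350)) = -2939584*(-3453 + 1/(-33123))/97 = -2939584*(-3453 - 1/33123)/97 = -2939584/97*(-114373720/33123) = 336211157332480/3212931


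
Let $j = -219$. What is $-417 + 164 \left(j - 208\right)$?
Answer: $-70445$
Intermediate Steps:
$-417 + 164 \left(j - 208\right) = -417 + 164 \left(-219 - 208\right) = -417 + 164 \left(-427\right) = -417 - 70028 = -70445$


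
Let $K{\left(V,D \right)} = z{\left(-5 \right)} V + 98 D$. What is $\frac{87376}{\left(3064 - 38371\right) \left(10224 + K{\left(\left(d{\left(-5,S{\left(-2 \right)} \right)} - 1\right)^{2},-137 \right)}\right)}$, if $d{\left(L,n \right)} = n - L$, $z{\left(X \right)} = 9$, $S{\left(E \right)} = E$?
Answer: $\frac{43688}{55890981} \approx 0.00078166$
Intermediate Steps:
$K{\left(V,D \right)} = 9 V + 98 D$
$\frac{87376}{\left(3064 - 38371\right) \left(10224 + K{\left(\left(d{\left(-5,S{\left(-2 \right)} \right)} - 1\right)^{2},-137 \right)}\right)} = \frac{87376}{\left(3064 - 38371\right) \left(10224 + \left(9 \left(\left(-2 - -5\right) - 1\right)^{2} + 98 \left(-137\right)\right)\right)} = \frac{87376}{\left(-35307\right) \left(10224 - \left(13426 - 9 \left(\left(-2 + 5\right) - 1\right)^{2}\right)\right)} = \frac{87376}{\left(-35307\right) \left(10224 - \left(13426 - 9 \left(3 - 1\right)^{2}\right)\right)} = \frac{87376}{\left(-35307\right) \left(10224 - \left(13426 - 9 \cdot 2^{2}\right)\right)} = \frac{87376}{\left(-35307\right) \left(10224 + \left(9 \cdot 4 - 13426\right)\right)} = \frac{87376}{\left(-35307\right) \left(10224 + \left(36 - 13426\right)\right)} = \frac{87376}{\left(-35307\right) \left(10224 - 13390\right)} = \frac{87376}{\left(-35307\right) \left(-3166\right)} = \frac{87376}{111781962} = 87376 \cdot \frac{1}{111781962} = \frac{43688}{55890981}$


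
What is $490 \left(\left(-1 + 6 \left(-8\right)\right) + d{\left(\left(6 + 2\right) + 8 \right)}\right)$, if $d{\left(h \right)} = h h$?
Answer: $101430$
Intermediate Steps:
$d{\left(h \right)} = h^{2}$
$490 \left(\left(-1 + 6 \left(-8\right)\right) + d{\left(\left(6 + 2\right) + 8 \right)}\right) = 490 \left(\left(-1 + 6 \left(-8\right)\right) + \left(\left(6 + 2\right) + 8\right)^{2}\right) = 490 \left(\left(-1 - 48\right) + \left(8 + 8\right)^{2}\right) = 490 \left(-49 + 16^{2}\right) = 490 \left(-49 + 256\right) = 490 \cdot 207 = 101430$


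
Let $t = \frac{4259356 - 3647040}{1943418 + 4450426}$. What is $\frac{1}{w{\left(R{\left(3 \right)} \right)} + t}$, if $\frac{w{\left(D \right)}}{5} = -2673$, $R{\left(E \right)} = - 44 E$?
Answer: $- \frac{1598461}{21363278186} \approx -7.4823 \cdot 10^{-5}$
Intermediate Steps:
$w{\left(D \right)} = -13365$ ($w{\left(D \right)} = 5 \left(-2673\right) = -13365$)
$t = \frac{153079}{1598461}$ ($t = \frac{612316}{6393844} = 612316 \cdot \frac{1}{6393844} = \frac{153079}{1598461} \approx 0.095767$)
$\frac{1}{w{\left(R{\left(3 \right)} \right)} + t} = \frac{1}{-13365 + \frac{153079}{1598461}} = \frac{1}{- \frac{21363278186}{1598461}} = - \frac{1598461}{21363278186}$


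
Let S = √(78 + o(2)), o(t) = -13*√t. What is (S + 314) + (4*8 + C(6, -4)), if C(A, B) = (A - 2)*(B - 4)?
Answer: 314 + √(78 - 13*√2) ≈ 321.72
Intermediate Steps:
C(A, B) = (-4 + B)*(-2 + A) (C(A, B) = (-2 + A)*(-4 + B) = (-4 + B)*(-2 + A))
S = √(78 - 13*√2) ≈ 7.7211
(S + 314) + (4*8 + C(6, -4)) = (√(78 - 13*√2) + 314) + (4*8 + (8 - 4*6 - 2*(-4) + 6*(-4))) = (314 + √(78 - 13*√2)) + (32 + (8 - 24 + 8 - 24)) = (314 + √(78 - 13*√2)) + (32 - 32) = (314 + √(78 - 13*√2)) + 0 = 314 + √(78 - 13*√2)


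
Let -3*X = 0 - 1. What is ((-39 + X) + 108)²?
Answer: 43264/9 ≈ 4807.1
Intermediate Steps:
X = ⅓ (X = -(0 - 1)/3 = -⅓*(-1) = ⅓ ≈ 0.33333)
((-39 + X) + 108)² = ((-39 + ⅓) + 108)² = (-116/3 + 108)² = (208/3)² = 43264/9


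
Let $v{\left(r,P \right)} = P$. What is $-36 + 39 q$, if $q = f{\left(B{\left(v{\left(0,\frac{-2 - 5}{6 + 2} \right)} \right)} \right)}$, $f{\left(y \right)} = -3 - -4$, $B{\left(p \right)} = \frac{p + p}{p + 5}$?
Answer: $3$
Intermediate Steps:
$B{\left(p \right)} = \frac{2 p}{5 + p}$
$f{\left(y \right)} = 1$ ($f{\left(y \right)} = -3 + 4 = 1$)
$q = 1$
$-36 + 39 q = -36 + 39 \cdot 1 = -36 + 39 = 3$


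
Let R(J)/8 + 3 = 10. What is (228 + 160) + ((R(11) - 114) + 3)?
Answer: 333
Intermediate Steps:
R(J) = 56 (R(J) = -24 + 8*10 = -24 + 80 = 56)
(228 + 160) + ((R(11) - 114) + 3) = (228 + 160) + ((56 - 114) + 3) = 388 + (-58 + 3) = 388 - 55 = 333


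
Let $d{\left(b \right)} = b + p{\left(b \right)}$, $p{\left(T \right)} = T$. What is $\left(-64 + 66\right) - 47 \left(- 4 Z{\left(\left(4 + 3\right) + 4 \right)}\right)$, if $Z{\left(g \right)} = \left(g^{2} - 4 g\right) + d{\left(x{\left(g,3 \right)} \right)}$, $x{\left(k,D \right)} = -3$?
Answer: $13350$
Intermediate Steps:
$d{\left(b \right)} = 2 b$ ($d{\left(b \right)} = b + b = 2 b$)
$Z{\left(g \right)} = -6 + g^{2} - 4 g$ ($Z{\left(g \right)} = \left(g^{2} - 4 g\right) + 2 \left(-3\right) = \left(g^{2} - 4 g\right) - 6 = -6 + g^{2} - 4 g$)
$\left(-64 + 66\right) - 47 \left(- 4 Z{\left(\left(4 + 3\right) + 4 \right)}\right) = \left(-64 + 66\right) - 47 \left(- 4 \left(-6 + \left(\left(4 + 3\right) + 4\right)^{2} - 4 \left(\left(4 + 3\right) + 4\right)\right)\right) = 2 - 47 \left(- 4 \left(-6 + \left(7 + 4\right)^{2} - 4 \left(7 + 4\right)\right)\right) = 2 - 47 \left(- 4 \left(-6 + 11^{2} - 44\right)\right) = 2 - 47 \left(- 4 \left(-6 + 121 - 44\right)\right) = 2 - 47 \left(\left(-4\right) 71\right) = 2 - -13348 = 2 + 13348 = 13350$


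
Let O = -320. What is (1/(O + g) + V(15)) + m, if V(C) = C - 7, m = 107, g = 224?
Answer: 11039/96 ≈ 114.99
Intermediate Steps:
V(C) = -7 + C
(1/(O + g) + V(15)) + m = (1/(-320 + 224) + (-7 + 15)) + 107 = (1/(-96) + 8) + 107 = (-1/96 + 8) + 107 = 767/96 + 107 = 11039/96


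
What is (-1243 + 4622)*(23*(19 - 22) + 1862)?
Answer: 6058547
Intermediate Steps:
(-1243 + 4622)*(23*(19 - 22) + 1862) = 3379*(23*(-3) + 1862) = 3379*(-69 + 1862) = 3379*1793 = 6058547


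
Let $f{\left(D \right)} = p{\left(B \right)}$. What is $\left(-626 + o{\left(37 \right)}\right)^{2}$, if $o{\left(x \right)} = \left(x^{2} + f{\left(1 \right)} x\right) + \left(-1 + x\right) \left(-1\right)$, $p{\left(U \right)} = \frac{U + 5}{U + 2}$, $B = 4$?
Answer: $\frac{2325625}{4} \approx 5.8141 \cdot 10^{5}$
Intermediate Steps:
$p{\left(U \right)} = \frac{5 + U}{2 + U}$
$f{\left(D \right)} = \frac{3}{2}$ ($f{\left(D \right)} = \frac{5 + 4}{2 + 4} = \frac{1}{6} \cdot 9 = \frac{3}{2}$)
$o{\left(x \right)} = 1 + x^{2} + \frac{x}{2}$ ($o{\left(x \right)} = \left(x^{2} + \frac{3 x}{2}\right) + \left(-1 + x\right) \left(-1\right) = \left(x^{2} + \frac{3 x}{2}\right) - \left(-1 + x\right) = 1 + x^{2} + \frac{x}{2}$)
$\left(-626 + o{\left(37 \right)}\right)^{2} = \left(-626 + \left(1 + 37^{2} + \frac{1}{2} \cdot 37\right)\right)^{2} = \left(-626 + \left(1 + 1369 + \frac{37}{2}\right)\right)^{2} = \left(-626 + \frac{2777}{2}\right)^{2} = \left(\frac{1525}{2}\right)^{2} = \frac{2325625}{4}$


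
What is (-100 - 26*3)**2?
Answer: 31684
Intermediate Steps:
(-100 - 26*3)**2 = (-100 - 78)**2 = (-178)**2 = 31684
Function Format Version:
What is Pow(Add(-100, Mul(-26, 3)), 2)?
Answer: 31684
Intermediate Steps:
Pow(Add(-100, Mul(-26, 3)), 2) = Pow(Add(-100, -78), 2) = Pow(-178, 2) = 31684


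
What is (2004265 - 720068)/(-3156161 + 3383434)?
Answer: 75541/13369 ≈ 5.6505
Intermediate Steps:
(2004265 - 720068)/(-3156161 + 3383434) = 1284197/227273 = 1284197*(1/227273) = 75541/13369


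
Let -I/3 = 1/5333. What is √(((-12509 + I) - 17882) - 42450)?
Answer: 16*I*√8092432858/5333 ≈ 269.89*I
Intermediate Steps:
I = -3/5333 ≈ -0.00056254
√(((-12509 + I) - 17882) - 42450) = √(((-12509 - 3/5333) - 17882) - 42450) = √((-66710500/5333 - 17882) - 42450) = √(-162075206/5333 - 42450) = √(-388461056/5333) = 16*I*√8092432858/5333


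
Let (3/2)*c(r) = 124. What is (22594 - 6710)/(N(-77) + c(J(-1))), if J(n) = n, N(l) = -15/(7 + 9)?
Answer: 762432/3923 ≈ 194.35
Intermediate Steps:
N(l) = -15/16
c(r) = 248/3 (c(r) = (⅔)*124 = 248/3)
(22594 - 6710)/(N(-77) + c(J(-1))) = (22594 - 6710)/(-15/16 + 248/3) = 15884/(3923/48) = 15884*(48/3923) = 762432/3923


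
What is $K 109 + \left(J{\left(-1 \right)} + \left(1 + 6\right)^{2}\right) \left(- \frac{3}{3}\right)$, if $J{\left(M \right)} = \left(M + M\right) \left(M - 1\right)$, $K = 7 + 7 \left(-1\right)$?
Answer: $-53$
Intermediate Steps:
$K = 0$ ($K = 7 - 7 = 0$)
$J{\left(M \right)} = 2 M \left(-1 + M\right)$
$K 109 + \left(J{\left(-1 \right)} + \left(1 + 6\right)^{2}\right) \left(- \frac{3}{3}\right) = 0 \cdot 109 + \left(2 \left(-1\right) \left(-1 - 1\right) + \left(1 + 6\right)^{2}\right) \left(- \frac{3}{3}\right) = 0 + \left(2 \left(-1\right) \left(-2\right) + 7^{2}\right) \left(\left(-3\right) \frac{1}{3}\right) = 0 + \left(4 + 49\right) \left(-1\right) = 0 + 53 \left(-1\right) = 0 - 53 = -53$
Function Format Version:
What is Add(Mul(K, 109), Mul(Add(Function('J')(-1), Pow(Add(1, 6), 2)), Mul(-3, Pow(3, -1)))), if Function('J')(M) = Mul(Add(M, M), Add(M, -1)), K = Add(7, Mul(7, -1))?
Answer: -53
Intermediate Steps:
K = 0 (K = Add(7, -7) = 0)
Function('J')(M) = Mul(2, M, Add(-1, M)) (Function('J')(M) = Mul(Mul(2, M), Add(-1, M)) = Mul(2, M, Add(-1, M)))
Add(Mul(K, 109), Mul(Add(Function('J')(-1), Pow(Add(1, 6), 2)), Mul(-3, Pow(3, -1)))) = Add(Mul(0, 109), Mul(Add(Mul(2, -1, Add(-1, -1)), Pow(Add(1, 6), 2)), Mul(-3, Pow(3, -1)))) = Add(0, Mul(Add(Mul(2, -1, -2), Pow(7, 2)), Mul(-3, Rational(1, 3)))) = Add(0, Mul(Add(4, 49), -1)) = Add(0, Mul(53, -1)) = Add(0, -53) = -53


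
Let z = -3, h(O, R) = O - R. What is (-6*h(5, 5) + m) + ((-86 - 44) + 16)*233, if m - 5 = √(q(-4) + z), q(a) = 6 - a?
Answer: -26557 + √7 ≈ -26554.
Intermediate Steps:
m = 5 + √7 (m = 5 + √((6 - 1*(-4)) - 3) = 5 + √((6 + 4) - 3) = 5 + √(10 - 3) = 5 + √7 ≈ 7.6458)
(-6*h(5, 5) + m) + ((-86 - 44) + 16)*233 = (-6*(5 - 1*5) + (5 + √7)) + ((-86 - 44) + 16)*233 = (-6*(5 - 5) + (5 + √7)) + (-130 + 16)*233 = (-6*0 + (5 + √7)) - 114*233 = (0 + (5 + √7)) - 26562 = (5 + √7) - 26562 = -26557 + √7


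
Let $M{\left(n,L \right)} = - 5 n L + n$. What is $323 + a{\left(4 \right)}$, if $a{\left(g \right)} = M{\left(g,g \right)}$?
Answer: $247$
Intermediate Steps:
$M{\left(n,L \right)} = n - 5 L n$ ($M{\left(n,L \right)} = - 5 L n + n = n - 5 L n$)
$a{\left(g \right)} = g \left(1 - 5 g\right)$
$323 + a{\left(4 \right)} = 323 + 4 \left(1 - 20\right) = 323 + 4 \left(-19\right) = 323 - 76 = 247$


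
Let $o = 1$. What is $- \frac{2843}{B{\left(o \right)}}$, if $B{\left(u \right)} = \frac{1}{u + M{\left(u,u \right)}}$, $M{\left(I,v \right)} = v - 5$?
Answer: $8529$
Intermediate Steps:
$M{\left(I,v \right)} = -5 + v$ ($M{\left(I,v \right)} = v - 5 = -5 + v$)
$B{\left(u \right)} = \frac{1}{-5 + 2 u}$ ($B{\left(u \right)} = \frac{1}{u + \left(-5 + u\right)} = \frac{1}{-5 + 2 u}$)
$- \frac{2843}{B{\left(o \right)}} = - \frac{2843}{\frac{1}{-5 + 2 \cdot 1}} = - \frac{2843}{\frac{1}{-5 + 2}} = - \frac{2843}{\frac{1}{-3}} = - \frac{2843}{- \frac{1}{3}} = \left(-2843\right) \left(-3\right) = 8529$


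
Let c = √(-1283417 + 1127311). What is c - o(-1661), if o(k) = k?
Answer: 1661 + I*√156106 ≈ 1661.0 + 395.1*I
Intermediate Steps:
c = I*√156106 (c = √(-156106) = I*√156106 ≈ 395.1*I)
c - o(-1661) = I*√156106 - 1*(-1661) = I*√156106 + 1661 = 1661 + I*√156106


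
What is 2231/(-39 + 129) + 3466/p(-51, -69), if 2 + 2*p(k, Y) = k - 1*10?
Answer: -5967/70 ≈ -85.243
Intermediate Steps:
p(k, Y) = -6 + k/2 (p(k, Y) = -1 + (k - 1*10)/2 = -1 + (k - 10)/2 = -1 + (-10 + k)/2 = -1 + (-5 + k/2) = -6 + k/2)
2231/(-39 + 129) + 3466/p(-51, -69) = 2231/(-39 + 129) + 3466/(-6 + (½)*(-51)) = 2231/90 + 3466/(-6 - 51/2) = 2231*(1/90) + 3466/(-63/2) = 2231/90 + 3466*(-2/63) = 2231/90 - 6932/63 = -5967/70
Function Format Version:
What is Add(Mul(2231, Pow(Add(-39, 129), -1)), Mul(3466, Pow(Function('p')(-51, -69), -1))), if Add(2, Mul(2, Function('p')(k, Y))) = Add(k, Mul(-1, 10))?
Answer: Rational(-5967, 70) ≈ -85.243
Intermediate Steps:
Function('p')(k, Y) = Add(-6, Mul(Rational(1, 2), k)) (Function('p')(k, Y) = Add(-1, Mul(Rational(1, 2), Add(k, Mul(-1, 10)))) = Add(-1, Mul(Rational(1, 2), Add(k, -10))) = Add(-1, Mul(Rational(1, 2), Add(-10, k))) = Add(-1, Add(-5, Mul(Rational(1, 2), k))) = Add(-6, Mul(Rational(1, 2), k)))
Add(Mul(2231, Pow(Add(-39, 129), -1)), Mul(3466, Pow(Function('p')(-51, -69), -1))) = Add(Mul(2231, Pow(Add(-39, 129), -1)), Mul(3466, Pow(Add(-6, Mul(Rational(1, 2), -51)), -1))) = Add(Mul(2231, Pow(90, -1)), Mul(3466, Pow(Add(-6, Rational(-51, 2)), -1))) = Add(Mul(2231, Rational(1, 90)), Mul(3466, Pow(Rational(-63, 2), -1))) = Add(Rational(2231, 90), Mul(3466, Rational(-2, 63))) = Add(Rational(2231, 90), Rational(-6932, 63)) = Rational(-5967, 70)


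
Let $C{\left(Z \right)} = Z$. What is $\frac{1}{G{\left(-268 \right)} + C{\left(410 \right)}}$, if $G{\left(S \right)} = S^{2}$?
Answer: $\frac{1}{72234} \approx 1.3844 \cdot 10^{-5}$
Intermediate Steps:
$\frac{1}{G{\left(-268 \right)} + C{\left(410 \right)}} = \frac{1}{\left(-268\right)^{2} + 410} = \frac{1}{71824 + 410} = \frac{1}{72234}$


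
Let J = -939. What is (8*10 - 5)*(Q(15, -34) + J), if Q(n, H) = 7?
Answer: -69900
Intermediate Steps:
(8*10 - 5)*(Q(15, -34) + J) = (8*10 - 5)*(7 - 939) = (80 - 5)*(-932) = 75*(-932) = -69900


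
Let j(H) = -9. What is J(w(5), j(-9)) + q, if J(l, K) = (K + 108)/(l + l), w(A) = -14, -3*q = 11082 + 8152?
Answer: -538849/84 ≈ -6414.9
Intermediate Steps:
q = -19234/3 (q = -(11082 + 8152)/3 = -1/3*19234 = -19234/3 ≈ -6411.3)
J(l, K) = (108 + K)/(2*l) (J(l, K) = (108 + K)/((2*l)) = (108 + K)*(1/(2*l)) = (108 + K)/(2*l))
J(w(5), j(-9)) + q = (1/2)*(108 - 9)/(-14) - 19234/3 = (1/2)*(-1/14)*99 - 19234/3 = -99/28 - 19234/3 = -538849/84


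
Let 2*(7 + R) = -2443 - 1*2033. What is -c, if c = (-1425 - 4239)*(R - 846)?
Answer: -17507424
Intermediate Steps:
R = -2245 (R = -7 + (-2443 - 1*2033)/2 = -7 + (-2443 - 2033)/2 = -7 + (½)*(-4476) = -7 - 2238 = -2245)
c = 17507424 (c = (-1425 - 4239)*(-2245 - 846) = -5664*(-3091) = 17507424)
-c = -1*17507424 = -17507424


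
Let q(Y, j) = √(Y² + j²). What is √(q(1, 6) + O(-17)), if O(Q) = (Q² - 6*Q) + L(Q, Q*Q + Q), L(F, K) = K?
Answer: √(663 + √37) ≈ 25.867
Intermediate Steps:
O(Q) = -5*Q + 2*Q² (O(Q) = (Q² - 6*Q) + (Q*Q + Q) = (Q² - 6*Q) + (Q² + Q) = (Q² - 6*Q) + (Q + Q²) = -5*Q + 2*Q²)
√(q(1, 6) + O(-17)) = √(√(1² + 6²) - 17*(-5 + 2*(-17))) = √(√(1 + 36) - 17*(-5 - 34)) = √(√37 - 17*(-39)) = √(√37 + 663) = √(663 + √37)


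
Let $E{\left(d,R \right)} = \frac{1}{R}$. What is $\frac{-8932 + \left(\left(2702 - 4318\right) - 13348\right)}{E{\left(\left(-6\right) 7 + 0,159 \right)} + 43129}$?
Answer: $- \frac{474933}{857189} \approx -0.55406$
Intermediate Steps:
$\frac{-8932 + \left(\left(2702 - 4318\right) - 13348\right)}{E{\left(\left(-6\right) 7 + 0,159 \right)} + 43129} = \frac{-8932 + \left(\left(2702 - 4318\right) - 13348\right)}{\frac{1}{159} + 43129} = \frac{-8932 - 14964}{\frac{1}{159} + 43129} = \frac{-8932 - 14964}{\frac{6857512}{159}} = \left(-23896\right) \frac{159}{6857512} = - \frac{474933}{857189}$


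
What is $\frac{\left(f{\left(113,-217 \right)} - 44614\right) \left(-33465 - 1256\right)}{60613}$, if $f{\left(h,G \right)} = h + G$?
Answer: $\frac{1552653678}{60613} \approx 25616.0$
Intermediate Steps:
$f{\left(h,G \right)} = G + h$
$\frac{\left(f{\left(113,-217 \right)} - 44614\right) \left(-33465 - 1256\right)}{60613} = \frac{\left(\left(-217 + 113\right) - 44614\right) \left(-33465 - 1256\right)}{60613} = \left(-104 - 44614\right) \left(-34721\right) \frac{1}{60613} = \left(-44718\right) \left(-34721\right) \frac{1}{60613} = 1552653678 \cdot \frac{1}{60613} = \frac{1552653678}{60613}$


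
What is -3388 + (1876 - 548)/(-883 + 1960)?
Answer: -3647548/1077 ≈ -3386.8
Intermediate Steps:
-3388 + (1876 - 548)/(-883 + 1960) = -3388 + 1328/1077 = -3647548/1077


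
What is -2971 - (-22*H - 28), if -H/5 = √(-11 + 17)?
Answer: -2943 - 110*√6 ≈ -3212.4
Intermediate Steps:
H = -5*√6 (H = -5*√(-11 + 17) = -5*√6 ≈ -12.247)
-2971 - (-22*H - 28) = -2971 - (-(-110)*√6 - 28) = -2971 - (110*√6 - 28) = -2971 - (-28 + 110*√6) = -2971 + (28 - 110*√6) = -2943 - 110*√6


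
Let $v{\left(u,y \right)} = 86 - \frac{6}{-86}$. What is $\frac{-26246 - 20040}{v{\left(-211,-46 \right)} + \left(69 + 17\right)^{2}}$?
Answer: $- \frac{1990298}{321729} \approx -6.1863$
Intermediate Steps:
$v{\left(u,y \right)} = \frac{3701}{43}$ ($v{\left(u,y \right)} = 86 - - \frac{3}{43} = 86 + \frac{3}{43} = \frac{3701}{43}$)
$\frac{-26246 - 20040}{v{\left(-211,-46 \right)} + \left(69 + 17\right)^{2}} = \frac{-26246 - 20040}{\frac{3701}{43} + \left(69 + 17\right)^{2}} = - \frac{46286}{\frac{3701}{43} + 86^{2}} = - \frac{46286}{\frac{3701}{43} + 7396} = - \frac{46286}{\frac{321729}{43}} = \left(-46286\right) \frac{43}{321729} = - \frac{1990298}{321729}$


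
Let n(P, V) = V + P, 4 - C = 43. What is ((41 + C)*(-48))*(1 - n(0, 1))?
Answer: 0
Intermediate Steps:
C = -39 (C = 4 - 1*43 = 4 - 43 = -39)
n(P, V) = P + V
((41 + C)*(-48))*(1 - n(0, 1)) = ((41 - 39)*(-48))*(1 - (0 + 1)) = (2*(-48))*(1 - 1*1) = -96*(1 - 1) = -96*0 = 0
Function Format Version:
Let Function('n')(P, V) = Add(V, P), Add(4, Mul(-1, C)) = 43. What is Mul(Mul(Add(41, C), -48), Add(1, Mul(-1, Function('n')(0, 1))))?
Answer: 0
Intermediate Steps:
C = -39 (C = Add(4, Mul(-1, 43)) = Add(4, -43) = -39)
Function('n')(P, V) = Add(P, V)
Mul(Mul(Add(41, C), -48), Add(1, Mul(-1, Function('n')(0, 1)))) = Mul(Mul(Add(41, -39), -48), Add(1, Mul(-1, Add(0, 1)))) = Mul(Mul(2, -48), Add(1, Mul(-1, 1))) = Mul(-96, Add(1, -1)) = Mul(-96, 0) = 0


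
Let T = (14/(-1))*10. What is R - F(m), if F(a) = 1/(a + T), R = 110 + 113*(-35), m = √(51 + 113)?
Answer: -18682820/4859 + √41/9718 ≈ -3845.0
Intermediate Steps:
m = 2*√41 (m = √164 = 2*√41 ≈ 12.806)
T = -140 (T = (14*(-1))*10 = -14*10 = -140)
R = -3845 (R = 110 - 3955 = -3845)
F(a) = 1/(-140 + a) (F(a) = 1/(a - 140) = 1/(-140 + a))
R - F(m) = -3845 - 1/(-140 + 2*√41)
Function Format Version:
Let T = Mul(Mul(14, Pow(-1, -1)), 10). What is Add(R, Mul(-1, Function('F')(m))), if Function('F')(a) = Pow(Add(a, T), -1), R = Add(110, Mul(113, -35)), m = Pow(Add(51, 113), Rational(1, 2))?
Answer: Add(Rational(-18682820, 4859), Mul(Rational(1, 9718), Pow(41, Rational(1, 2)))) ≈ -3845.0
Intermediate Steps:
m = Mul(2, Pow(41, Rational(1, 2))) (m = Pow(164, Rational(1, 2)) = Mul(2, Pow(41, Rational(1, 2))) ≈ 12.806)
T = -140 (T = Mul(Mul(14, -1), 10) = Mul(-14, 10) = -140)
R = -3845 (R = Add(110, -3955) = -3845)
Function('F')(a) = Pow(Add(-140, a), -1) (Function('F')(a) = Pow(Add(a, -140), -1) = Pow(Add(-140, a), -1))
Add(R, Mul(-1, Function('F')(m))) = Add(-3845, Mul(-1, Pow(Add(-140, Mul(2, Pow(41, Rational(1, 2)))), -1)))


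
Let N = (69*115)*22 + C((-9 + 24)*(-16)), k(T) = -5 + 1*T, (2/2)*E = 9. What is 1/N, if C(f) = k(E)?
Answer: 1/174574 ≈ 5.7282e-6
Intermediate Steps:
E = 9
k(T) = -5 + T
C(f) = 4 (C(f) = -5 + 9 = 4)
N = 174574 (N = (69*115)*22 + 4 = 7935*22 + 4 = 174570 + 4 = 174574)
1/N = 1/174574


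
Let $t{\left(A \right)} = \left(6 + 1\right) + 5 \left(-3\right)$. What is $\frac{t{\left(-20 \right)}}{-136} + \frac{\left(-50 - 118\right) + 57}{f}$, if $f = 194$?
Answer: $- \frac{1693}{3298} \approx -0.51334$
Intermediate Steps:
$t{\left(A \right)} = -8$ ($t{\left(A \right)} = 7 - 15 = -8$)
$\frac{t{\left(-20 \right)}}{-136} + \frac{\left(-50 - 118\right) + 57}{f} = - \frac{8}{-136} + \frac{\left(-50 - 118\right) + 57}{194} = \left(-8\right) \left(- \frac{1}{136}\right) + \left(-168 + 57\right) \frac{1}{194} = \frac{1}{17} - \frac{111}{194} = - \frac{1693}{3298}$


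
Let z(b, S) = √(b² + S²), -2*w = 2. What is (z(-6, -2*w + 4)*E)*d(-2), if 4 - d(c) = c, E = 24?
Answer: 864*√2 ≈ 1221.9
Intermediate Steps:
d(c) = 4 - c
w = -1 (w = -½*2 = -1)
z(b, S) = √(S² + b²)
(z(-6, -2*w + 4)*E)*d(-2) = (√((-2*(-1) + 4)² + (-6)²)*24)*(4 - 1*(-2)) = (√((2 + 4)² + 36)*24)*(4 + 2) = (√(6² + 36)*24)*6 = (√(36 + 36)*24)*6 = (√72*24)*6 = ((6*√2)*24)*6 = (144*√2)*6 = 864*√2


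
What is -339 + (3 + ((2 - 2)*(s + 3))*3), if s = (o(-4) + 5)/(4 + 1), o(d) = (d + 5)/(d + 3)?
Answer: -336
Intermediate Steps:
o(d) = (5 + d)/(3 + d)
s = ⅘ (s = ((5 - 4)/(3 - 4) + 5)/(4 + 1) = (1/(-1) + 5)/5 = (-1*1 + 5)*(⅕) = (-1 + 5)*(⅕) = 4*(⅕) = ⅘ ≈ 0.80000)
-339 + (3 + ((2 - 2)*(s + 3))*3) = -339 + (3 + ((2 - 2)*(⅘ + 3))*3) = -339 + (3 + (0*(19/5))*3) = -339 + (3 + 0*3) = -339 + (3 + 0) = -339 + 3 = -336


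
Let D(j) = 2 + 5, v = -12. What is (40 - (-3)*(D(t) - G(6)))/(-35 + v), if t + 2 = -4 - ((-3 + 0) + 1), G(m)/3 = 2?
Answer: -43/47 ≈ -0.91489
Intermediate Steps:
G(m) = 6 (G(m) = 3*2 = 6)
t = -4 (t = -2 + (-4 - ((-3 + 0) + 1)) = -2 + (-4 - (-3 + 1)) = -2 + (-4 - 1*(-2)) = -2 + (-4 + 2) = -2 - 2 = -4)
D(j) = 7
(40 - (-3)*(D(t) - G(6)))/(-35 + v) = (40 - (-3)*(7 - 1*6))/(-35 - 12) = (40 - (-3)*(7 - 6))/(-47) = -(40 - (-3))/47 = -(40 - 1*(-3))/47 = -(40 + 3)/47 = -1/47*43 = -43/47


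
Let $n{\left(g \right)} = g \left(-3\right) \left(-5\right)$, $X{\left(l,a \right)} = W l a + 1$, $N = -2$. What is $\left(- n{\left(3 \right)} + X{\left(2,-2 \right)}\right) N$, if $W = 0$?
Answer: $88$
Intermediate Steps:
$X{\left(l,a \right)} = 1$ ($X{\left(l,a \right)} = 0 l a + 1 = 0 a + 1 = 0 + 1 = 1$)
$n{\left(g \right)} = 15 g$ ($n{\left(g \right)} = - 3 g \left(-5\right) = 15 g$)
$\left(- n{\left(3 \right)} + X{\left(2,-2 \right)}\right) N = \left(- 15 \cdot 3 + 1\right) \left(-2\right) = \left(\left(-1\right) 45 + 1\right) \left(-2\right) = \left(-45 + 1\right) \left(-2\right) = \left(-44\right) \left(-2\right) = 88$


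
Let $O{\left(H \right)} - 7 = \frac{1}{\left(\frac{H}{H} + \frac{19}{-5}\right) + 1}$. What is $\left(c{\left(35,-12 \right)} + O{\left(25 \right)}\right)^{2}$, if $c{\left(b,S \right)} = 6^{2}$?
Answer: $\frac{145924}{81} \approx 1801.5$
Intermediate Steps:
$O{\left(H \right)} = \frac{58}{9}$ ($O{\left(H \right)} = 7 + \frac{1}{\left(\frac{H}{H} + \frac{19}{-5}\right) + 1} = 7 + \frac{1}{\left(1 + 19 \left(- \frac{1}{5}\right)\right) + 1} = 7 + \frac{1}{\left(1 - \frac{19}{5}\right) + 1} = 7 + \frac{1}{- \frac{14}{5} + 1} = 7 + \frac{1}{- \frac{9}{5}} = 7 - \frac{5}{9} = \frac{58}{9}$)
$c{\left(b,S \right)} = 36$
$\left(c{\left(35,-12 \right)} + O{\left(25 \right)}\right)^{2} = \left(36 + \frac{58}{9}\right)^{2} = \left(\frac{382}{9}\right)^{2} = \frac{145924}{81}$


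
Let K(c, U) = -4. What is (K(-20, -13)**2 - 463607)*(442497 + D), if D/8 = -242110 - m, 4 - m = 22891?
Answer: 607900851617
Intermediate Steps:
m = -22887 (m = 4 - 1*22891 = 4 - 22891 = -22887)
D = -1753784 (D = 8*(-242110 - 1*(-22887)) = 8*(-242110 + 22887) = 8*(-219223) = -1753784)
(K(-20, -13)**2 - 463607)*(442497 + D) = ((-4)**2 - 463607)*(442497 - 1753784) = (16 - 463607)*(-1311287) = -463591*(-1311287) = 607900851617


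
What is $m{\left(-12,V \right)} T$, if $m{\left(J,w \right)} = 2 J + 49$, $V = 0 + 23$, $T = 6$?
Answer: $150$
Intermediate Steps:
$V = 23$
$m{\left(J,w \right)} = 49 + 2 J$
$m{\left(-12,V \right)} T = \left(49 + 2 \left(-12\right)\right) 6 = \left(49 - 24\right) 6 = 25 \cdot 6 = 150$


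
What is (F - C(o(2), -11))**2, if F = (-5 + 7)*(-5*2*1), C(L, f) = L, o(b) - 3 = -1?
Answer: 484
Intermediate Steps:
o(b) = 2 (o(b) = 3 - 1 = 2)
F = -20 (F = 2*(-10*1) = 2*(-10) = -20)
(F - C(o(2), -11))**2 = (-20 - 1*2)**2 = (-20 - 2)**2 = (-22)**2 = 484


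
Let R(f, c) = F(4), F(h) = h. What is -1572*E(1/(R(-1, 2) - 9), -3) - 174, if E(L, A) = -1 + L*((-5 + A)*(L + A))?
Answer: 236166/25 ≈ 9446.6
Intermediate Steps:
R(f, c) = 4
E(L, A) = -1 + L*(-5 + A)*(A + L) (E(L, A) = -1 + L*((-5 + A)*(A + L)) = -1 + L*(-5 + A)*(A + L))
-1572*E(1/(R(-1, 2) - 9), -3) - 174 = -1572*(-1 - 5/(4 - 9)² - 3/(4 - 9)² + (-3)²/(4 - 9) - 5*(-3)/(4 - 9)) - 174 = -1572*(-1 - 5*(1/(-5))² - 3*(1/(-5))² + 9/(-5) - 5*(-3)/(-5)) - 174 = -1572*(-1 - 5*(-⅕)² - 3*(-⅕)² - ⅕*9 - 5*(-3)*(-⅕)) - 174 = -1572*(-1 - 5*1/25 - 3*1/25 - 9/5 - 3) - 174 = -1572*(-1 - ⅕ - 3/25 - 9/5 - 3) - 174 = -1572*(-153/25) - 174 = 240516/25 - 174 = 236166/25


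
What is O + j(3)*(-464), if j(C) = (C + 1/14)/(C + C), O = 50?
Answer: -3938/21 ≈ -187.52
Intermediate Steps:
j(C) = (1/14 + C)/(2*C) (j(C) = (C + 1/14)/((2*C)) = (1/14 + C)*(1/(2*C)) = (1/14 + C)/(2*C))
O + j(3)*(-464) = 50 + ((1/28)*(1 + 14*3)/3)*(-464) = 50 + ((1/28)*(1/3)*(1 + 42))*(-464) = 50 + ((1/28)*(1/3)*43)*(-464) = 50 + (43/84)*(-464) = 50 - 4988/21 = -3938/21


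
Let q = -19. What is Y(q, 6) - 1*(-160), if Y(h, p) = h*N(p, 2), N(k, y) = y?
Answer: 122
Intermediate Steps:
Y(h, p) = 2*h (Y(h, p) = h*2 = 2*h)
Y(q, 6) - 1*(-160) = 2*(-19) - 1*(-160) = -38 + 160 = 122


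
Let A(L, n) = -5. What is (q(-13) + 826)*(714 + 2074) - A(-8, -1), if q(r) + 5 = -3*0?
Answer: 2288953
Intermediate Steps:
q(r) = -5 (q(r) = -5 - 3*0 = -5 + 0 = -5)
(q(-13) + 826)*(714 + 2074) - A(-8, -1) = (-5 + 826)*(714 + 2074) - 1*(-5) = 821*2788 + 5 = 2288948 + 5 = 2288953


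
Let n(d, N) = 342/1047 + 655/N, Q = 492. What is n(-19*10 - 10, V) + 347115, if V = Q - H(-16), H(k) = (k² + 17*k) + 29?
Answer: 58027844866/167171 ≈ 3.4712e+5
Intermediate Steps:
H(k) = 29 + k² + 17*k
V = 479 (V = 492 - (29 + (-16)² + 17*(-16)) = 492 - (29 + 256 - 272) = 492 - 1*13 = 492 - 13 = 479)
n(d, N) = 114/349 + 655/N (n(d, N) = 342*(1/1047) + 655/N = 114/349 + 655/N)
n(-19*10 - 10, V) + 347115 = (114/349 + 655/479) + 347115 = 283201/167171 + 347115 = 58027844866/167171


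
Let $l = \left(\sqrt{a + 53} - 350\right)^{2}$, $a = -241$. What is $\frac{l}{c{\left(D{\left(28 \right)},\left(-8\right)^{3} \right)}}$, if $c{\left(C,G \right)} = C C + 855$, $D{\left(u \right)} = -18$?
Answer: $\frac{122312}{1179} - \frac{1400 i \sqrt{47}}{1179} \approx 103.74 - 8.1407 i$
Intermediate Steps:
$c{\left(C,G \right)} = 855 + C^{2}$ ($c{\left(C,G \right)} = C^{2} + 855 = 855 + C^{2}$)
$l = \left(-350 + 2 i \sqrt{47}\right)^{2}$ ($l = \left(\sqrt{-241 + 53} - 350\right)^{2} = \left(\sqrt{-188} - 350\right)^{2} = \left(2 i \sqrt{47} - 350\right)^{2} = \left(-350 + 2 i \sqrt{47}\right)^{2} \approx 1.2231 \cdot 10^{5} - 9597.9 i$)
$\frac{l}{c{\left(D{\left(28 \right)},\left(-8\right)^{3} \right)}} = \frac{122312 - 1400 i \sqrt{47}}{855 + \left(-18\right)^{2}} = \frac{122312 - 1400 i \sqrt{47}}{855 + 324} = \frac{122312 - 1400 i \sqrt{47}}{1179} = \left(122312 - 1400 i \sqrt{47}\right) \frac{1}{1179} = \frac{122312}{1179} - \frac{1400 i \sqrt{47}}{1179}$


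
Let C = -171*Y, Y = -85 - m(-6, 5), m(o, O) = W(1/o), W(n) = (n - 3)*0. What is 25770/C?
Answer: 1718/969 ≈ 1.7730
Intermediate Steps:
W(n) = 0 (W(n) = (-3 + n)*0 = 0)
m(o, O) = 0
Y = -85 (Y = -85 - 1*0 = -85 + 0 = -85)
C = 14535 (C = -171*(-85) = 14535)
25770/C = 25770/14535 = 25770*(1/14535) = 1718/969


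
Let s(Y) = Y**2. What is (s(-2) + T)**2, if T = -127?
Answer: 15129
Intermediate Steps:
(s(-2) + T)**2 = ((-2)**2 - 127)**2 = (4 - 127)**2 = (-123)**2 = 15129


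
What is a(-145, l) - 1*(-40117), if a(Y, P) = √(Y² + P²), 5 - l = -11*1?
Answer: 40117 + √21281 ≈ 40263.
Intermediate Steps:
l = 16 (l = 5 - (-11) = 5 - 1*(-11) = 5 + 11 = 16)
a(Y, P) = √(P² + Y²)
a(-145, l) - 1*(-40117) = √(16² + (-145)²) - 1*(-40117) = √(256 + 21025) + 40117 = √21281 + 40117 = 40117 + √21281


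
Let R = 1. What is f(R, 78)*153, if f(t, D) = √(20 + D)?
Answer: 1071*√2 ≈ 1514.6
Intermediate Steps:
f(R, 78)*153 = √(20 + 78)*153 = √98*153 = (7*√2)*153 = 1071*√2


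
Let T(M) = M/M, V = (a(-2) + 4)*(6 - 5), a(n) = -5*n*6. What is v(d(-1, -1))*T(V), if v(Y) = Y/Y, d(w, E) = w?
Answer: 1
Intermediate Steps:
a(n) = -30*n
V = 64 (V = (-30*(-2) + 4)*(6 - 5) = (60 + 4)*1 = 64*1 = 64)
v(Y) = 1
T(M) = 1
v(d(-1, -1))*T(V) = 1*1 = 1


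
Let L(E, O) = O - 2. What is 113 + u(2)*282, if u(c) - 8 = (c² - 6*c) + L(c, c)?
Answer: 113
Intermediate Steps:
L(E, O) = -2 + O
u(c) = 6 + c² - 5*c (u(c) = 8 + ((c² - 6*c) + (-2 + c)) = 8 + (-2 + c² - 5*c) = 6 + c² - 5*c)
113 + u(2)*282 = 113 + (6 + 2² - 5*2)*282 = 113 + (6 + 4 - 10)*282 = 113 + 0*282 = 113 + 0 = 113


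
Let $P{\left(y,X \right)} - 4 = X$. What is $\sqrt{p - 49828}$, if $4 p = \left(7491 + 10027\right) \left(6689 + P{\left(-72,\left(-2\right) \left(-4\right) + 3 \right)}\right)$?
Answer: $2 \sqrt{7327585} \approx 5413.9$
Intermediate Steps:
$P{\left(y,X \right)} = 4 + X$
$p = 29360168$ ($p = \frac{\left(7491 + 10027\right) \left(6689 + \left(4 + \left(\left(-2\right) \left(-4\right) + 3\right)\right)\right)}{4} = \frac{17518 \left(6689 + \left(4 + \left(8 + 3\right)\right)\right)}{4} = \frac{17518 \left(6689 + \left(4 + 11\right)\right)}{4} = \frac{17518 \left(6689 + 15\right)}{4} = \frac{17518 \cdot 6704}{4} = \frac{1}{4} \cdot 117440672 = 29360168$)
$\sqrt{p - 49828} = \sqrt{29360168 - 49828} = \sqrt{29310340} = 2 \sqrt{7327585}$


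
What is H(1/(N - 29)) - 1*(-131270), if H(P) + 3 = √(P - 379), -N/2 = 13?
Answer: 131267 + I*√1146530/55 ≈ 1.3127e+5 + 19.468*I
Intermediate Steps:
N = -26 (N = -2*13 = -26)
H(P) = -3 + √(-379 + P) (H(P) = -3 + √(P - 379) = -3 + √(-379 + P))
H(1/(N - 29)) - 1*(-131270) = (-3 + √(-379 + 1/(-26 - 29))) - 1*(-131270) = (-3 + √(-379 + 1/(-55))) + 131270 = (-3 + √(-379 - 1/55)) + 131270 = (-3 + √(-20846/55)) + 131270 = (-3 + I*√1146530/55) + 131270 = 131267 + I*√1146530/55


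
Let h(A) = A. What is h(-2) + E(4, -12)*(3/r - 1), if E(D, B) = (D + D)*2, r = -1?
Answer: -66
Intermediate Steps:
E(D, B) = 4*D (E(D, B) = (2*D)*2 = 4*D)
h(-2) + E(4, -12)*(3/r - 1) = -2 + (4*4)*(3/(-1) - 1) = -2 + 16*(3*(-1) - 1) = -2 + 16*(-3 - 1) = -2 + 16*(-4) = -2 - 64 = -66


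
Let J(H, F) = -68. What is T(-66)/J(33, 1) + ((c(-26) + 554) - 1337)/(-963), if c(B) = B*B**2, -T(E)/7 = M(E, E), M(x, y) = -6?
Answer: 603983/32742 ≈ 18.447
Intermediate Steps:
T(E) = 42 (T(E) = -7*(-6) = 42)
c(B) = B**3
T(-66)/J(33, 1) + ((c(-26) + 554) - 1337)/(-963) = 42/(-68) + (((-26)**3 + 554) - 1337)/(-963) = 42*(-1/68) + ((-17576 + 554) - 1337)*(-1/963) = -21/34 + (-17022 - 1337)*(-1/963) = -21/34 - 18359*(-1/963) = -21/34 + 18359/963 = 603983/32742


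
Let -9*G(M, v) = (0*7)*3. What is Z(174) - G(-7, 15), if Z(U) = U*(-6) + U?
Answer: -870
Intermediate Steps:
G(M, v) = 0 (G(M, v) = -0*7*3/9 = -0*3 = -1/9*0 = 0)
Z(U) = -5*U (Z(U) = -6*U + U = -5*U)
Z(174) - G(-7, 15) = -5*174 - 1*0 = -870 + 0 = -870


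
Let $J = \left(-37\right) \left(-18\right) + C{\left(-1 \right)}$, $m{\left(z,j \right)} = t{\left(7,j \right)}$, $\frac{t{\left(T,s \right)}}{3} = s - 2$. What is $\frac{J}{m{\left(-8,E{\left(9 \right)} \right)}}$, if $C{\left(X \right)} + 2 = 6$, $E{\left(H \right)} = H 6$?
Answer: $\frac{335}{78} \approx 4.2949$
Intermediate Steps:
$E{\left(H \right)} = 6 H$
$t{\left(T,s \right)} = -6 + 3 s$ ($t{\left(T,s \right)} = 3 \left(s - 2\right) = 3 \left(-2 + s\right) = -6 + 3 s$)
$m{\left(z,j \right)} = -6 + 3 j$
$C{\left(X \right)} = 4$ ($C{\left(X \right)} = -2 + 6 = 4$)
$J = 670$ ($J = \left(-37\right) \left(-18\right) + 4 = 666 + 4 = 670$)
$\frac{J}{m{\left(-8,E{\left(9 \right)} \right)}} = \frac{670}{-6 + 3 \cdot 6 \cdot 9} = \frac{670}{-6 + 3 \cdot 54} = \frac{670}{-6 + 162} = \frac{670}{156} = 670 \cdot \frac{1}{156} = \frac{335}{78}$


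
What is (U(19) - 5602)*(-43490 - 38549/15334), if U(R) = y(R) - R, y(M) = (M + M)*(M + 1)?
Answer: 3241869969949/15334 ≈ 2.1142e+8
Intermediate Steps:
y(M) = 2*M*(1 + M) (y(M) = (2*M)*(1 + M) = 2*M*(1 + M))
U(R) = -R + 2*R*(1 + R) (U(R) = 2*R*(1 + R) - R = -R + 2*R*(1 + R))
(U(19) - 5602)*(-43490 - 38549/15334) = (19*(1 + 2*19) - 5602)*(-43490 - 38549/15334) = (19*(1 + 38) - 5602)*(-43490 - 38549*1/15334) = (19*39 - 5602)*(-43490 - 38549/15334) = (741 - 5602)*(-666914209/15334) = -4861*(-666914209/15334) = 3241869969949/15334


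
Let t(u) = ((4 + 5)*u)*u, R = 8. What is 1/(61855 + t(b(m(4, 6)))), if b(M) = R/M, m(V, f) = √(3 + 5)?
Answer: 1/61927 ≈ 1.6148e-5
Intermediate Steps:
m(V, f) = 2*√2 (m(V, f) = √8 = 2*√2)
b(M) = 8/M
t(u) = 9*u² (t(u) = (9*u)*u = 9*u²)
1/(61855 + t(b(m(4, 6)))) = 1/(61855 + 9*(8/((2*√2)))²) = 1/(61855 + 9*(8*(√2/4))²) = 1/(61855 + 9*(2*√2)²) = 1/(61855 + 9*8) = 1/(61855 + 72) = 1/61927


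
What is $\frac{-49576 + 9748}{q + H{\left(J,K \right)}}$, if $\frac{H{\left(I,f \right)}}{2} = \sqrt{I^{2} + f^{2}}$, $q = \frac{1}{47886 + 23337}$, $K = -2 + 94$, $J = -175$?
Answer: $\frac{2836669644}{793149540523523} - \frac{404072244109224 \sqrt{39089}}{793149540523523} \approx -100.72$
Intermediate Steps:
$K = 92$
$q = \frac{1}{71223} \approx 1.404 \cdot 10^{-5}$
$H{\left(I,f \right)} = 2 \sqrt{I^{2} + f^{2}}$
$\frac{-49576 + 9748}{q + H{\left(J,K \right)}} = \frac{-49576 + 9748}{\frac{1}{71223} + 2 \sqrt{\left(-175\right)^{2} + 92^{2}}} = - \frac{39828}{\frac{1}{71223} + 2 \sqrt{30625 + 8464}} = - \frac{39828}{\frac{1}{71223} + 2 \sqrt{39089}}$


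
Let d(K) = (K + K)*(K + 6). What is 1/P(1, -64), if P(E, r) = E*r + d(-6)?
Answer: -1/64 ≈ -0.015625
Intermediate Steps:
d(K) = 2*K*(6 + K) (d(K) = (2*K)*(6 + K) = 2*K*(6 + K))
P(E, r) = E*r (P(E, r) = E*r + 2*(-6)*(6 - 6) = E*r + 2*(-6)*0 = E*r + 0 = E*r)
1/P(1, -64) = 1/(1*(-64)) = 1/(-64) = -1/64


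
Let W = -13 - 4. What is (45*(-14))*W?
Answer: 10710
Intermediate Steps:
W = -17
(45*(-14))*W = (45*(-14))*(-17) = -630*(-17) = 10710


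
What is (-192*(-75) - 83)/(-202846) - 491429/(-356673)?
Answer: 94577919593/72349691358 ≈ 1.3072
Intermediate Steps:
(-192*(-75) - 83)/(-202846) - 491429/(-356673) = (14400 - 83)*(-1/202846) - 491429*(-1/356673) = 14317*(-1/202846) + 491429/356673 = -14317/202846 + 491429/356673 = 94577919593/72349691358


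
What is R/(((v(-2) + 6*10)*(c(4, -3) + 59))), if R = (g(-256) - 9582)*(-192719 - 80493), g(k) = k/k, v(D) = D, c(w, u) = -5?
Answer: 654411043/783 ≈ 8.3577e+5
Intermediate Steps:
g(k) = 1
R = 2617644172 (R = (1 - 9582)*(-192719 - 80493) = -9581*(-273212) = 2617644172)
R/(((v(-2) + 6*10)*(c(4, -3) + 59))) = 2617644172/(((-2 + 6*10)*(-5 + 59))) = 2617644172/(((-2 + 60)*54)) = 2617644172/((58*54)) = 2617644172/3132 = 2617644172*(1/3132) = 654411043/783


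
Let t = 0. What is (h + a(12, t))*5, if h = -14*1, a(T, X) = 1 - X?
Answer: -65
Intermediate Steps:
h = -14
(h + a(12, t))*5 = (-14 + (1 - 1*0))*5 = (-14 + (1 + 0))*5 = (-14 + 1)*5 = -13*5 = -65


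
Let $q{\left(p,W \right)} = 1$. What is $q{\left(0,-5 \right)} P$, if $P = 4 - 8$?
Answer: $-4$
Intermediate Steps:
$P = -4$ ($P = 4 - 8 = -4$)
$q{\left(0,-5 \right)} P = 1 \left(-4\right) = -4$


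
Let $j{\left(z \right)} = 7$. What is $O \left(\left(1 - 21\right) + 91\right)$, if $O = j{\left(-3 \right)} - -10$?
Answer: $1207$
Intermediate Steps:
$O = 17$ ($O = 7 - -10 = 7 + 10 = 17$)
$O \left(\left(1 - 21\right) + 91\right) = 17 \left(\left(1 - 21\right) + 91\right) = 17 \left(-20 + 91\right) = 17 \cdot 71 = 1207$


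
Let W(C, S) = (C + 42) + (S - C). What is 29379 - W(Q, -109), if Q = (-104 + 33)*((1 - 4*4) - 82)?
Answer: 29446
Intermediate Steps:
Q = 6887 (Q = -71*((1 - 16) - 82) = -71*(-15 - 82) = -71*(-97) = 6887)
W(C, S) = 42 + S (W(C, S) = (42 + C) + (S - C) = 42 + S)
29379 - W(Q, -109) = 29379 - (42 - 109) = 29379 - 1*(-67) = 29379 + 67 = 29446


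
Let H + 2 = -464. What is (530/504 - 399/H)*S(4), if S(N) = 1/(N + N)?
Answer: 112019/469728 ≈ 0.23848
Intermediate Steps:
H = -466 (H = -2 - 464 = -466)
S(N) = 1/(2*N)
(530/504 - 399/H)*S(4) = (530/504 - 399/(-466))*((½)/4) = (530*(1/504) - 399*(-1/466))*((½)*(¼)) = (265/252 + 399/466)*(⅛) = (112019/58716)*(⅛) = 112019/469728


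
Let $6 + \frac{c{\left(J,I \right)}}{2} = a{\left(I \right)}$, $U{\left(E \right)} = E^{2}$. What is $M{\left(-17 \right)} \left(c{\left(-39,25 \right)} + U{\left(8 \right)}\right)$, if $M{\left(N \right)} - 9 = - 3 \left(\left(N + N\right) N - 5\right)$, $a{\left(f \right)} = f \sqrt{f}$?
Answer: $-516420$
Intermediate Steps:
$a{\left(f \right)} = f^{\frac{3}{2}}$
$c{\left(J,I \right)} = -12 + 2 I^{\frac{3}{2}}$
$M{\left(N \right)} = 24 - 6 N^{2}$ ($M{\left(N \right)} = 9 - 3 \left(\left(N + N\right) N - 5\right) = 9 - 3 \left(2 N N - 5\right) = 9 - 3 \left(2 N^{2} - 5\right) = 9 - 3 \left(-5 + 2 N^{2}\right) = 9 - \left(-15 + 6 N^{2}\right) = 24 - 6 N^{2}$)
$M{\left(-17 \right)} \left(c{\left(-39,25 \right)} + U{\left(8 \right)}\right) = \left(24 - 6 \left(-17\right)^{2}\right) \left(\left(-12 + 2 \cdot 25^{\frac{3}{2}}\right) + 8^{2}\right) = \left(24 - 1734\right) \left(\left(-12 + 2 \cdot 125\right) + 64\right) = \left(24 - 1734\right) \left(\left(-12 + 250\right) + 64\right) = - 1710 \left(238 + 64\right) = \left(-1710\right) 302 = -516420$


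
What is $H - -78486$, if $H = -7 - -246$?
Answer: $78725$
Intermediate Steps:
$H = 239$ ($H = -7 + 246 = 239$)
$H - -78486 = 239 - -78486 = 239 + 78486 = 78725$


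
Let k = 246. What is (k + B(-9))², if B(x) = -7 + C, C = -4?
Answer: 55225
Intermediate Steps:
B(x) = -11 (B(x) = -7 - 4 = -11)
(k + B(-9))² = (246 - 11)² = 235² = 55225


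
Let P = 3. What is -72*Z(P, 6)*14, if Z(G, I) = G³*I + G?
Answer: -166320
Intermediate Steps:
Z(G, I) = G + I*G³ (Z(G, I) = I*G³ + G = G + I*G³)
-72*Z(P, 6)*14 = -72*(3 + 6*3³)*14 = -72*(3 + 6*27)*14 = -72*(3 + 162)*14 = -72*165*14 = -11880*14 = -166320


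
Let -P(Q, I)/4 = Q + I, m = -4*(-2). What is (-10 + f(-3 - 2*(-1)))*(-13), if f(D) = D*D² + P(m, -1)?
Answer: 507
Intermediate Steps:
m = 8
P(Q, I) = -4*I - 4*Q (P(Q, I) = -4*(Q + I) = -4*(I + Q) = -4*I - 4*Q)
f(D) = -28 + D³ (f(D) = D*D² + (-4*(-1) - 4*8) = D³ + (4 - 32) = D³ - 28 = -28 + D³)
(-10 + f(-3 - 2*(-1)))*(-13) = (-10 + (-28 + (-3 - 2*(-1))³))*(-13) = (-10 + (-28 + (-3 + 2)³))*(-13) = (-10 + (-28 + (-1)³))*(-13) = (-10 + (-28 - 1))*(-13) = (-10 - 29)*(-13) = -39*(-13) = 507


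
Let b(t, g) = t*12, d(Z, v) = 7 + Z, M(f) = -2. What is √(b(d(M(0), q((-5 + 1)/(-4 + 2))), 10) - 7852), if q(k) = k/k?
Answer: 4*I*√487 ≈ 88.272*I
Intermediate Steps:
q(k) = 1
b(t, g) = 12*t
√(b(d(M(0), q((-5 + 1)/(-4 + 2))), 10) - 7852) = √(12*(7 - 2) - 7852) = √(12*5 - 7852) = √(60 - 7852) = √(-7792) = 4*I*√487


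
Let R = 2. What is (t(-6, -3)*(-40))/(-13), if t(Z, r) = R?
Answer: 80/13 ≈ 6.1538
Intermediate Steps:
t(Z, r) = 2
(t(-6, -3)*(-40))/(-13) = (2*(-40))/(-13) = -80*(-1/13) = 80/13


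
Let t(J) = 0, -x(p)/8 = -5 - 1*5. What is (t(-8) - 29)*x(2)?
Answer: -2320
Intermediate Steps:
x(p) = 80 (x(p) = -8*(-5 - 1*5) = -8*(-5 - 5) = -8*(-10) = 80)
(t(-8) - 29)*x(2) = (0 - 29)*80 = -29*80 = -2320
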